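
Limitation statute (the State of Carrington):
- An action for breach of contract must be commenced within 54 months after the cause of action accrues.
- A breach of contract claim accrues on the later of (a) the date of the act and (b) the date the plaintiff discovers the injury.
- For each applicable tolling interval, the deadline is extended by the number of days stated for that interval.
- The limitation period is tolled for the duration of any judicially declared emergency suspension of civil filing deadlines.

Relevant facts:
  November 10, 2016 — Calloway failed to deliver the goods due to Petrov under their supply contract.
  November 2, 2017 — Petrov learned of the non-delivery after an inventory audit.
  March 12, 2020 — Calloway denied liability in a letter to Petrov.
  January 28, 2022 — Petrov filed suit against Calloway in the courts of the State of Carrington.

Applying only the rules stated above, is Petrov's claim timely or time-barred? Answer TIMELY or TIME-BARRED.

TIMELY

Taking the later of the act (November 10, 2016) and discovery (November 2, 2017), the claim accrued on November 2, 2017.
Adding the 54 months base period to November 2, 2017 gives a deadline of May 2, 2022, before any tolling.
Nothing else in the chronology tolls or restarts the period.
The January 28, 2022 filing precedes the May 2, 2022 deadline; the claim is timely.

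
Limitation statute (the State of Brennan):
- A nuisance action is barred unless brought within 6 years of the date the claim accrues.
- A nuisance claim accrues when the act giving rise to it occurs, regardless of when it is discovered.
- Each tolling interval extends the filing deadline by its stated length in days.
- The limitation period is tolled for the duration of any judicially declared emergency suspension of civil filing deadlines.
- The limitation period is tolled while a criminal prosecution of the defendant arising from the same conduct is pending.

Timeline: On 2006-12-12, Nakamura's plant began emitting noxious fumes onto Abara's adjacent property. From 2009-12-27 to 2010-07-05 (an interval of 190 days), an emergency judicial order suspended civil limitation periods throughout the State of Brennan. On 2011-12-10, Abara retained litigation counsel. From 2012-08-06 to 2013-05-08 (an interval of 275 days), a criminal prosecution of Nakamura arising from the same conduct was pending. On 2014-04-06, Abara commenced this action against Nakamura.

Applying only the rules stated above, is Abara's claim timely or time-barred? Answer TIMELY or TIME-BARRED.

The limitation period began to run on 2006-12-12.
The untolled deadline — 6 years after 2006-12-12 — is 2012-12-12.
Because the emergency suspension of filing deadlines ran from 2009-12-27 to 2010-07-05, the deadline is extended by 190 days to 2013-06-20.
The pending criminal prosecution from 2012-08-06 to 2013-05-08 tolled the period for 275 days, extending the deadline to 2014-03-22.
The other events in the timeline have no effect on the limitation period under the stated rules.
The 2014-04-06 filing falls after the 2014-03-22 deadline; the claim is time-barred.

TIME-BARRED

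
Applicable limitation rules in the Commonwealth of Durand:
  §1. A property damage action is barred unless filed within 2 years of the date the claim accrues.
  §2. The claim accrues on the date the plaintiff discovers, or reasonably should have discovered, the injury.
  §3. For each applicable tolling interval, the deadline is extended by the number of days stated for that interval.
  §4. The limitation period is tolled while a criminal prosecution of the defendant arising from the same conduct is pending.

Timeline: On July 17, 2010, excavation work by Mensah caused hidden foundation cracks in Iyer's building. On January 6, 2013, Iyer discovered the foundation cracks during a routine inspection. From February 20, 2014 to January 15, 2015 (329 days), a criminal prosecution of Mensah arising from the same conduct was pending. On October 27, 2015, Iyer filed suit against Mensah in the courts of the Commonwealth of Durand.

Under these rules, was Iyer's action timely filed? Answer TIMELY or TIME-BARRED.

TIMELY

The claim did not accrue until Iyer discovered the injury on January 6, 2013; the July 17, 2010 act date does not start the clock under the stated rule.
Adding the 2 years base period to January 6, 2013 gives a deadline of January 6, 2015, before any tolling.
Because the pending criminal prosecution ran from February 20, 2014 to January 15, 2015, the deadline is extended by 329 days to December 1, 2015.
Iyer filed on October 27, 2015, before the December 1, 2015 deadline, so the action is timely.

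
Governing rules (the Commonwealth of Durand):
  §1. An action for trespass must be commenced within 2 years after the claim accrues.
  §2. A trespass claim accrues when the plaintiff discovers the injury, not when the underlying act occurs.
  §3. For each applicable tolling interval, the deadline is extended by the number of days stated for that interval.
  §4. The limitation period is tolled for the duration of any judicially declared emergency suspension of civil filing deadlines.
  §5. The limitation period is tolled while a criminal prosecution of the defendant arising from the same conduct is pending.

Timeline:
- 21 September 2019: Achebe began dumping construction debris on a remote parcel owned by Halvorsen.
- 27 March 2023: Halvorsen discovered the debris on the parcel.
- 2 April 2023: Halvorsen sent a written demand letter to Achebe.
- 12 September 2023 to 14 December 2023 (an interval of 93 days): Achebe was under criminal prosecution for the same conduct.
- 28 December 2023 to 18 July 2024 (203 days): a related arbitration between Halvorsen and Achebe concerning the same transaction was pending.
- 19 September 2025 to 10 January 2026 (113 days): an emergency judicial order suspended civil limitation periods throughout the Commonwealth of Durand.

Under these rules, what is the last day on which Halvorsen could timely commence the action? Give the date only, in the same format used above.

Accrual is tied to discovery, so the period began on 27 March 2023 rather than on 21 September 2019 when the act occurred.
The untolled deadline — 2 years after 27 March 2023 — is 27 March 2025.
The pending criminal prosecution from 12 September 2023 to 14 December 2023 tolled the period for 93 days, extending the deadline to 28 June 2025.
The emergency suspension of filing deadlines starting 19 September 2025 came too late — the period had run on 28 June 2025 — and so does not extend the deadline.
Although a pending arbitration ran from 28 December 2023 to 18 July 2024, the stated rules do not make that a tolling event, so it is disregarded.
Nothing else in the chronology tolls or restarts the period.

28 June 2025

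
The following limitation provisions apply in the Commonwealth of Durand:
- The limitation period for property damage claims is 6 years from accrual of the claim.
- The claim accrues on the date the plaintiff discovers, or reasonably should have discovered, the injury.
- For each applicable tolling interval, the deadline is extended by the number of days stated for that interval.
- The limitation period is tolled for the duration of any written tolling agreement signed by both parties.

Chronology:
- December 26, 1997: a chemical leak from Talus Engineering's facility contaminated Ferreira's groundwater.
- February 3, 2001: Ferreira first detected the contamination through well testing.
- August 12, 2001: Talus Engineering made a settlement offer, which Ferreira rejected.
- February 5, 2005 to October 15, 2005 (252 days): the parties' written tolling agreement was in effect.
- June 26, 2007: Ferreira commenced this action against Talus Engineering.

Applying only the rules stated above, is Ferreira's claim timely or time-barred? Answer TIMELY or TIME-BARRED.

Accrual is tied to discovery, so the period began on February 3, 2001 rather than on December 26, 1997 when the act occurred.
Adding the 6 years base period to February 3, 2001 gives a deadline of February 3, 2007, before any tolling.
The written tolling agreement from February 5, 2005 to October 15, 2005 tolled the period for 252 days, extending the deadline to October 13, 2007.
Nothing else in the chronology tolls or restarts the period.
Filing on June 26, 2007 beat the October 13, 2007 deadline — the action is timely.

TIMELY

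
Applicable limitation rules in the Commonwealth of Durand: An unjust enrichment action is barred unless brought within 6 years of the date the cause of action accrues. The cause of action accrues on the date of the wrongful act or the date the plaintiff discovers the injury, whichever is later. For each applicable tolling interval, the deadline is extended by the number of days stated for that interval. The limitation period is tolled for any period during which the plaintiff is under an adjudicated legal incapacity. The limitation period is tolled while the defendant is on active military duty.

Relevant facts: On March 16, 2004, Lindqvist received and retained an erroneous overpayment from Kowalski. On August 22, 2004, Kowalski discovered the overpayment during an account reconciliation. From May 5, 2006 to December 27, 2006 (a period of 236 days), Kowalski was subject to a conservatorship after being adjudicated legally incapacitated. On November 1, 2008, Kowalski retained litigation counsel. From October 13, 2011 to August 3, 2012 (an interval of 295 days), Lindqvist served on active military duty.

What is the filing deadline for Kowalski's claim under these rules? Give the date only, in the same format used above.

Taking the later of the act (March 16, 2004) and discovery (August 22, 2004), the claim accrued on August 22, 2004.
Adding the 6 years base period to August 22, 2004 gives a deadline of August 22, 2010, before any tolling.
The plaintiff's legal incapacity from May 5, 2006 to December 27, 2006 tolled the period for 236 days, extending the deadline to April 15, 2011.
The defendant's active military service from October 13, 2011 to August 3, 2012 began after the period had already run on April 15, 2011, so it has no tolling effect.
The other events in the timeline have no effect on the limitation period under the stated rules.

April 15, 2011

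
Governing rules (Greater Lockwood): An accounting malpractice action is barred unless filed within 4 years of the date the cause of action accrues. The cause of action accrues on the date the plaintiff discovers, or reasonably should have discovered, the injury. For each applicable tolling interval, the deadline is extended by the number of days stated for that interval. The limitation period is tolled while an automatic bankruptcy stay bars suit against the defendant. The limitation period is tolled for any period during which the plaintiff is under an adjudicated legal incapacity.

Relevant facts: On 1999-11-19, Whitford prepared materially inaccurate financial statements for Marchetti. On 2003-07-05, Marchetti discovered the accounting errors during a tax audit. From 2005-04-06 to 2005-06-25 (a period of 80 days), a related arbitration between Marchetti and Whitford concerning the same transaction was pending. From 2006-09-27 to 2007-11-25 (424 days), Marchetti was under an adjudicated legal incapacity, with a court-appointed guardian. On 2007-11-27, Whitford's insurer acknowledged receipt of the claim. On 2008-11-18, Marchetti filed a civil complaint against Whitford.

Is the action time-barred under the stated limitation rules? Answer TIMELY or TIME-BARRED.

TIME-BARRED

Under the discovery rule, the claim accrued on 2003-07-05, when Marchetti discovered the injury — not on the 1999-11-19 date of the underlying act.
The untolled deadline — 4 years after 2003-07-05 — is 2007-07-05.
The plaintiff's legal incapacity from 2006-09-27 to 2007-11-25 tolled the period for 424 days, extending the deadline to 2008-09-01.
The pending related arbitration from 2005-04-06 to 2005-06-25 does not toll the period, because no stated rule makes a pending arbitration a tolling event.
None of the other events listed affects the running of the period under the stated rules.
Marchetti filed on 2008-11-18, after the 2008-09-01 deadline, so the action is time-barred.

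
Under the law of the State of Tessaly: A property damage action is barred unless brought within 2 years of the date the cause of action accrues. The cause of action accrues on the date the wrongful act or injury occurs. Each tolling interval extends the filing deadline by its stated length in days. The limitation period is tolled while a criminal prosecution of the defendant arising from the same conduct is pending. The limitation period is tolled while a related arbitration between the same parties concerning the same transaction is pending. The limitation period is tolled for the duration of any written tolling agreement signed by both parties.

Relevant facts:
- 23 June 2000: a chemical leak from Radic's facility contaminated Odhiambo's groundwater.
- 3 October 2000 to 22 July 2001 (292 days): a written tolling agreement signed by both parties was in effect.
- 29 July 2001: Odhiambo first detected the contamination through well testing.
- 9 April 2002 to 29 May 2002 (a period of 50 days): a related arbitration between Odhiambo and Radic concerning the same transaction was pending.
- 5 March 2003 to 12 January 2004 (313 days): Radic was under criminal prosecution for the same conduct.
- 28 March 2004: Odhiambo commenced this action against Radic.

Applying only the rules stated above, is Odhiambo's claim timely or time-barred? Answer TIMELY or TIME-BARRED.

Accrual is governed by the date of the act, so the period began to run on 23 June 2000; the later discovery on 29 July 2001 is irrelevant under the stated rule.
2 years from 23 June 2000 is 23 June 2002.
The period was tolled for 292 days by the written tolling agreement (3 October 2000 to 22 July 2001), pushing the deadline to 11 April 2003.
The period was tolled for 50 days by the pending related arbitration (9 April 2002 to 29 May 2002), pushing the deadline to 31 May 2003.
Because the pending criminal prosecution ran from 5 March 2003 to 12 January 2004, the deadline is extended by 313 days to 8 April 2004.
The 28 March 2004 filing precedes the 8 April 2004 deadline; the claim is timely.

TIMELY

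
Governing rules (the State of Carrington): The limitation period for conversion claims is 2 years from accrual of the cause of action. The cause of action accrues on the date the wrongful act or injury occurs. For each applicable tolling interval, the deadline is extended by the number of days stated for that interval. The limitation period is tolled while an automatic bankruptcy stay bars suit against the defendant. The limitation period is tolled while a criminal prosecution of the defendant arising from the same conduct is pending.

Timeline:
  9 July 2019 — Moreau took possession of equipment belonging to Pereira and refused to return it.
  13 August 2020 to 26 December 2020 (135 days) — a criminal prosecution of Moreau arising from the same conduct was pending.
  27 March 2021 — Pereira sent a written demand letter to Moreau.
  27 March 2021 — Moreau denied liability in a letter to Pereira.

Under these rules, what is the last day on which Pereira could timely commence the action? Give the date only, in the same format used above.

21 November 2021

The cause of action accrued on 9 July 2019, the date of the act.
2 years from 9 July 2019 is 9 July 2021.
Because the pending criminal prosecution ran from 13 August 2020 to 26 December 2020, the deadline is extended by 135 days to 21 November 2021.
The other events in the timeline have no effect on the limitation period under the stated rules.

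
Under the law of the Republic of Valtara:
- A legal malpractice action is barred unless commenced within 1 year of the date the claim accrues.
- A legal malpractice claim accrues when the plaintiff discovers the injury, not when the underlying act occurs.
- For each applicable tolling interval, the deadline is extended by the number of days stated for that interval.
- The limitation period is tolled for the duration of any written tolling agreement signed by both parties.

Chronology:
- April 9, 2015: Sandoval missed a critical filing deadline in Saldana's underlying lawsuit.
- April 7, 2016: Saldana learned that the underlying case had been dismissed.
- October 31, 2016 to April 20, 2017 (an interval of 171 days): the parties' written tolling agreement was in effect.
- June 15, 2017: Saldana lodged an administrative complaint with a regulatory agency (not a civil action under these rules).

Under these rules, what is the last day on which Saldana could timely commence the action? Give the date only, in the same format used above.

September 25, 2017

The claim did not accrue until Saldana discovered the injury on April 7, 2016; the April 9, 2015 act date does not start the clock under the stated rule.
Adding the 1 year base period to April 7, 2016 gives a deadline of April 7, 2017, before any tolling.
The written tolling agreement from October 31, 2016 to April 20, 2017 tolled the period for 171 days, extending the deadline to September 25, 2017.
None of the other events listed affects the running of the period under the stated rules.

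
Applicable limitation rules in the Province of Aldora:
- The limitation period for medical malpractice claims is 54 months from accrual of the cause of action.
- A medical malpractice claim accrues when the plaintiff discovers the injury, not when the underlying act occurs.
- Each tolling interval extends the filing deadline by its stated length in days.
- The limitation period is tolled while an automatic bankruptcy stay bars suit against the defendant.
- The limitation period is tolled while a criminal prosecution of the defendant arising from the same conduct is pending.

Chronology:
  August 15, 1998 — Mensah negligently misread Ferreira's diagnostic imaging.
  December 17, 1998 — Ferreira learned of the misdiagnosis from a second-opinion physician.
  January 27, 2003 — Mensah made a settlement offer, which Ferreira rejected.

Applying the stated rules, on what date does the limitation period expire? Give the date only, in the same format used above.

Under the discovery rule, the claim accrued on December 17, 1998, when Ferreira discovered the injury — not on the August 15, 1998 date of the underlying act.
The untolled deadline — 54 months after December 17, 1998 — is June 17, 2003.
None of the other events listed affects the running of the period under the stated rules.

June 17, 2003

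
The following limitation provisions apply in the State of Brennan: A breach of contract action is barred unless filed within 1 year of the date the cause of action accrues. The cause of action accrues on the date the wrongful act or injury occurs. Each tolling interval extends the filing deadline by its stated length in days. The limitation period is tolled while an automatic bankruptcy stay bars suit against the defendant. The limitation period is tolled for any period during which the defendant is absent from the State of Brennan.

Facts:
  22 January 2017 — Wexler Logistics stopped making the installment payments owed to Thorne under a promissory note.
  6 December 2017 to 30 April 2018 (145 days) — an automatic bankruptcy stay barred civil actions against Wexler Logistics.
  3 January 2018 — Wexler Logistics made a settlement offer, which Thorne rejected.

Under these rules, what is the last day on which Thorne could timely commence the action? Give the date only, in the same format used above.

The cause of action accrued on 22 January 2017, the date of the act.
1 year from 22 January 2017 is 22 January 2018.
The automatic bankruptcy stay from 6 December 2017 to 30 April 2018 tolled the period for 145 days, extending the deadline to 16 June 2018.
None of the other events listed affects the running of the period under the stated rules.

16 June 2018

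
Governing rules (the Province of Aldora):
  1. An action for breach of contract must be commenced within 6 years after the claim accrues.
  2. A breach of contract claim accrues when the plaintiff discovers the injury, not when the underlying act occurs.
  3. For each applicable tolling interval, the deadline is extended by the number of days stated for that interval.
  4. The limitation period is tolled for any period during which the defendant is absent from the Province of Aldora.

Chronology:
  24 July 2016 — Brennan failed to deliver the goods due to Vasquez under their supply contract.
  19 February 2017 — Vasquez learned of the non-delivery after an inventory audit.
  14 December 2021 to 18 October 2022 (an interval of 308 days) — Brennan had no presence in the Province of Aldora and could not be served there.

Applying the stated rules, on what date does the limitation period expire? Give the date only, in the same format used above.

24 December 2023

Accrual is tied to discovery, so the period began on 19 February 2017 rather than on 24 July 2016 when the act occurred.
The untolled deadline — 6 years after 19 February 2017 — is 19 February 2023.
The period was tolled for 308 days by the defendant's absence from the jurisdiction (14 December 2021 to 18 October 2022), pushing the deadline to 24 December 2023.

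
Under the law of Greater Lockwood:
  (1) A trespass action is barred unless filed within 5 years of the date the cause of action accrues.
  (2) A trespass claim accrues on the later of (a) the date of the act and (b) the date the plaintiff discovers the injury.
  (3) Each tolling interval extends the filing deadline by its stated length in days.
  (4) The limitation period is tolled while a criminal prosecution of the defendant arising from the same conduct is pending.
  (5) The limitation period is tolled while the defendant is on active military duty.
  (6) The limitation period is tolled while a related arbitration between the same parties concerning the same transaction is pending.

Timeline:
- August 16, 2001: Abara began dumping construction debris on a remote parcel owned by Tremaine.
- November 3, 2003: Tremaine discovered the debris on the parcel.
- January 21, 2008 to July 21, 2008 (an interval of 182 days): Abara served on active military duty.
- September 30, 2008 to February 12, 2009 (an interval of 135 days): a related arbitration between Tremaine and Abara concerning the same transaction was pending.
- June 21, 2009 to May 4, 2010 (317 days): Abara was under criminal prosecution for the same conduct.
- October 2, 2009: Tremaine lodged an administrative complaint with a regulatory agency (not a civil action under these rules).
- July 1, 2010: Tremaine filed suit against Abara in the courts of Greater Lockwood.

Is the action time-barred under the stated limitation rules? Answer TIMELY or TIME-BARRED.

TIMELY

The claim accrued on November 3, 2003 — the later of the August 16, 2001 act and the November 3, 2003 discovery.
Adding the 5 years base period to November 3, 2003 gives a deadline of November 3, 2008, before any tolling.
Because the defendant's active military service ran from January 21, 2008 to July 21, 2008, the deadline is extended by 182 days to May 4, 2009.
Because the pending related arbitration ran from September 30, 2008 to February 12, 2009, the deadline is extended by 135 days to September 16, 2009.
The pending criminal prosecution from June 21, 2009 to May 4, 2010 tolled the period for 317 days, extending the deadline to July 30, 2010.
The other events in the timeline have no effect on the limitation period under the stated rules.
The July 1, 2010 filing precedes the July 30, 2010 deadline; the claim is timely.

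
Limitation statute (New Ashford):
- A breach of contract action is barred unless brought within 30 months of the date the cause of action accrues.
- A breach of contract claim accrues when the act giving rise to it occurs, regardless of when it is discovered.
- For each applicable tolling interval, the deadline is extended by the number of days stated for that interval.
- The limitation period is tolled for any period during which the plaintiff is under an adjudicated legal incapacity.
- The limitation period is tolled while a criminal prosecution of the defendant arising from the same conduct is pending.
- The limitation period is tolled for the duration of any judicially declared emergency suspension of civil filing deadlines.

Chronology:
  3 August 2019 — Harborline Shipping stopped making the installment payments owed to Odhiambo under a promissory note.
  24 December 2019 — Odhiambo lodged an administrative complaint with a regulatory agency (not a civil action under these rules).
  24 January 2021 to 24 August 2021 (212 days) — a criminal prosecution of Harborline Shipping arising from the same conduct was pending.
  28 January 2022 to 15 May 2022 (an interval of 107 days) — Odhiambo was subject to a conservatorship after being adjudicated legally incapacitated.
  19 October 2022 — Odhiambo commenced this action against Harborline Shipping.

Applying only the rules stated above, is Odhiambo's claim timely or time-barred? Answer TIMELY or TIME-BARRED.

The limitation period began to run on 3 August 2019.
30 months from 3 August 2019 is 3 February 2022.
The period was tolled for 212 days by the pending criminal prosecution (24 January 2021 to 24 August 2021), pushing the deadline to 3 September 2022.
Because the plaintiff's legal incapacity ran from 28 January 2022 to 15 May 2022, the deadline is extended by 107 days to 19 December 2022.
The other events in the timeline have no effect on the limitation period under the stated rules.
Filing on 19 October 2022 beat the 19 December 2022 deadline — the action is timely.

TIMELY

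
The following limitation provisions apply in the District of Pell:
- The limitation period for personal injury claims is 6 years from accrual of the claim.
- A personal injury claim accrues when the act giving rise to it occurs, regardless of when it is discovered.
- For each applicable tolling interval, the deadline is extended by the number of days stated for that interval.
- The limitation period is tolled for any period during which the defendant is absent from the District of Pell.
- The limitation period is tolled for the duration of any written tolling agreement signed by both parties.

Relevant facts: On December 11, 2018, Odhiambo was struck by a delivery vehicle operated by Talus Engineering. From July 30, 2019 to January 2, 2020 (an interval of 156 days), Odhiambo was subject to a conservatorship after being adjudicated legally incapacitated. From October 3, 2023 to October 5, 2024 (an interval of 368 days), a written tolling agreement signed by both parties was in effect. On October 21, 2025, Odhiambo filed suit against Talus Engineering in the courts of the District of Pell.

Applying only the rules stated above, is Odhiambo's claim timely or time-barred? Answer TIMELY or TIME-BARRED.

The claim accrued on December 11, 2018, the date of the act.
The untolled deadline — 6 years after December 11, 2018 — is December 11, 2024.
The written tolling agreement from October 3, 2023 to October 5, 2024 tolled the period for 368 days, extending the deadline to December 14, 2025.
Although the plaintiff's incapacity ran from July 30, 2019 to January 2, 2020, the stated rules do not make that a tolling event, so it is disregarded.
Filing on October 21, 2025 beat the December 14, 2025 deadline — the action is timely.

TIMELY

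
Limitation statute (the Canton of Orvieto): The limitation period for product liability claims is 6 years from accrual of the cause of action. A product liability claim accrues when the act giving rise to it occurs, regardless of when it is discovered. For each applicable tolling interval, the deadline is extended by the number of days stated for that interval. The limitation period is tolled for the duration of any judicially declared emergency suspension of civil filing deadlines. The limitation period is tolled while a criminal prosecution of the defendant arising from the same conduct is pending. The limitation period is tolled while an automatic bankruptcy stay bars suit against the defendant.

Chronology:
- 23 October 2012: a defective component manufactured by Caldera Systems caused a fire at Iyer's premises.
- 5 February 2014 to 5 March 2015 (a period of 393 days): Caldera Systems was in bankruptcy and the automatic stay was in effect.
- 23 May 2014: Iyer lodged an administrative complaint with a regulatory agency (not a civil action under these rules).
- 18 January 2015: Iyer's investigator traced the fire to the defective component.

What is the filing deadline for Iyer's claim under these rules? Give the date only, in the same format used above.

The claim accrued on 23 October 2012, when the wrongful act occurred; under the stated occurrence rule the 18 January 2015 discovery does not delay accrual.
Adding the 6 years base period to 23 October 2012 gives a deadline of 23 October 2018, before any tolling.
The automatic bankruptcy stay from 5 February 2014 to 5 March 2015 tolled the period for 393 days, extending the deadline to 20 November 2019.
None of the other events listed affects the running of the period under the stated rules.

20 November 2019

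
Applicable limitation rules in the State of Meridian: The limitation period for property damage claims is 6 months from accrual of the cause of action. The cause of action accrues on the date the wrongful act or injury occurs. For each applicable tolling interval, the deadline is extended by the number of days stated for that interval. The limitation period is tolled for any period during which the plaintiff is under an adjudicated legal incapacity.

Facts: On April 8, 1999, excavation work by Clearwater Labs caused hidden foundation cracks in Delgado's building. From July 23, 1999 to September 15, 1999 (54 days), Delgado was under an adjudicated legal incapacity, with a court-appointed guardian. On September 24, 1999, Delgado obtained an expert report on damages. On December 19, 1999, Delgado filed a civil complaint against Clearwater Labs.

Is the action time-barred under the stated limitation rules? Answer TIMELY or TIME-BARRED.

The limitation period began to run on April 8, 1999.
The untolled deadline — 6 months after April 8, 1999 — is October 8, 1999.
The period was tolled for 54 days by the plaintiff's legal incapacity (July 23, 1999 to September 15, 1999), pushing the deadline to December 1, 1999.
None of the other events listed affects the running of the period under the stated rules.
Filing on December 19, 1999 missed the December 1, 1999 deadline — the action is time-barred.

TIME-BARRED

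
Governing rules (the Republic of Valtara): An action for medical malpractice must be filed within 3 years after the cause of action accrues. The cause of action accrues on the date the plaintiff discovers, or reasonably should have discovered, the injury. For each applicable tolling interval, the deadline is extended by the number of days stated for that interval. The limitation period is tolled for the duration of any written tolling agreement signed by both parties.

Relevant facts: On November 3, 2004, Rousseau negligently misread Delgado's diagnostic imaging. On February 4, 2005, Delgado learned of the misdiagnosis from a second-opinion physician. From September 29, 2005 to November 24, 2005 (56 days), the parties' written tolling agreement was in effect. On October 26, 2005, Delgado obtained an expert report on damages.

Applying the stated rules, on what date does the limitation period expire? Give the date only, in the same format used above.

March 31, 2008

Accrual is tied to discovery, so the period began on February 4, 2005 rather than on November 3, 2004 when the act occurred.
Adding the 3 years base period to February 4, 2005 gives a deadline of February 4, 2008, before any tolling.
Because the written tolling agreement ran from September 29, 2005 to November 24, 2005, the deadline is extended by 56 days to March 31, 2008.
The other events in the timeline have no effect on the limitation period under the stated rules.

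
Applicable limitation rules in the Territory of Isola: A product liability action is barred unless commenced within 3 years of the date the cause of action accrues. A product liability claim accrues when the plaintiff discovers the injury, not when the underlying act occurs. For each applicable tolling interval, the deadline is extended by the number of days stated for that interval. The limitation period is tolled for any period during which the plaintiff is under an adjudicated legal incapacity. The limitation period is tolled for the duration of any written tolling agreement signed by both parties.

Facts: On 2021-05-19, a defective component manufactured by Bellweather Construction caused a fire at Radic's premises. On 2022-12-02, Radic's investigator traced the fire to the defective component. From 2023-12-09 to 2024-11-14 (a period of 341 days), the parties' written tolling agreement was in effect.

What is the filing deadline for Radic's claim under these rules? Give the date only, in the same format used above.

The claim did not accrue until Radic discovered the injury on 2022-12-02; the 2021-05-19 act date does not start the clock under the stated rule.
Adding the 3 years base period to 2022-12-02 gives a deadline of 2025-12-02, before any tolling.
Because the written tolling agreement ran from 2023-12-09 to 2024-11-14, the deadline is extended by 341 days to 2026-11-08.

2026-11-08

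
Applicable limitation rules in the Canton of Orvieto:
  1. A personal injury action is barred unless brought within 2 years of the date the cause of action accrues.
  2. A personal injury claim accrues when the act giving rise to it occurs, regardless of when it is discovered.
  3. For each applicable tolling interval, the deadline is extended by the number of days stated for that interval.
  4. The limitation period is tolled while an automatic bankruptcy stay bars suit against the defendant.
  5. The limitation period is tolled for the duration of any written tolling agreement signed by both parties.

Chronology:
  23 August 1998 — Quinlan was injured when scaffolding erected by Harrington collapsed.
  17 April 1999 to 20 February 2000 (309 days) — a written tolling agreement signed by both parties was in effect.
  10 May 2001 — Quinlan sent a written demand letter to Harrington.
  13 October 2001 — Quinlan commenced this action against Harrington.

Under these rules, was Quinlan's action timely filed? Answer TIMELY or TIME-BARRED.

The claim accrued on 23 August 1998, when the wrongful act occurred.
The untolled deadline — 2 years after 23 August 1998 — is 23 August 2000.
The written tolling agreement from 17 April 1999 to 20 February 2000 tolled the period for 309 days, extending the deadline to 28 June 2001.
Nothing else in the chronology tolls or restarts the period.
Filing on 13 October 2001 missed the 28 June 2001 deadline — the action is time-barred.

TIME-BARRED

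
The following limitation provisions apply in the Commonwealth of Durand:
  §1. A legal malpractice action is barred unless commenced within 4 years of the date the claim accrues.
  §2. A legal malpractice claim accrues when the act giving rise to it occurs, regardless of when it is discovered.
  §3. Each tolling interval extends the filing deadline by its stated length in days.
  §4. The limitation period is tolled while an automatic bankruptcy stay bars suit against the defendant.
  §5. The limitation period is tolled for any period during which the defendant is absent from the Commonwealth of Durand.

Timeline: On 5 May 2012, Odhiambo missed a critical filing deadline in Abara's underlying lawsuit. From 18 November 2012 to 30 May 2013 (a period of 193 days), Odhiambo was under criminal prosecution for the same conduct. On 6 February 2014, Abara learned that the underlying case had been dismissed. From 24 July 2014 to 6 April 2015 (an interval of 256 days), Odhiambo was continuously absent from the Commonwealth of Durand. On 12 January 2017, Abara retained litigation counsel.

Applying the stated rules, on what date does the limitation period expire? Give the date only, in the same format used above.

16 January 2017

Accrual is governed by the date of the act, so the period began to run on 5 May 2012; the later discovery on 6 February 2014 is irrelevant under the stated rule.
Adding the 4 years base period to 5 May 2012 gives a deadline of 5 May 2016, before any tolling.
The defendant's absence from the jurisdiction from 24 July 2014 to 6 April 2015 tolled the period for 256 days, extending the deadline to 16 January 2017.
The pending criminal prosecution from 18 November 2012 to 30 May 2013 does not toll the period, because no stated rule makes a criminal prosecution a tolling event.
Nothing else in the chronology tolls or restarts the period.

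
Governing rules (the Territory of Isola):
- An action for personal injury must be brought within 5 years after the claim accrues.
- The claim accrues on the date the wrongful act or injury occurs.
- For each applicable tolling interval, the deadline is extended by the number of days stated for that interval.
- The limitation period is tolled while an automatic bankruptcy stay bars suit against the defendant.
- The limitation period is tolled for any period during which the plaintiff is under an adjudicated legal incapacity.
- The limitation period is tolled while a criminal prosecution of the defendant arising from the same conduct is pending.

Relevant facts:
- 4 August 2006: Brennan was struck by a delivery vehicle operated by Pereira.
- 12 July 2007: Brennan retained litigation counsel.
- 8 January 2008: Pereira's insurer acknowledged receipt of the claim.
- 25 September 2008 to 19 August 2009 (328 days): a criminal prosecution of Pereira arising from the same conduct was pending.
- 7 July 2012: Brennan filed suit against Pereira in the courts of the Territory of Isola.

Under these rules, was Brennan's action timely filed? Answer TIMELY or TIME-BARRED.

TIME-BARRED

The claim accrued on 4 August 2006, when the wrongful act occurred.
5 years from 4 August 2006 is 4 August 2011.
Because the pending criminal prosecution ran from 25 September 2008 to 19 August 2009, the deadline is extended by 328 days to 27 June 2012.
The other events in the timeline have no effect on the limitation period under the stated rules.
The 7 July 2012 filing falls after the 27 June 2012 deadline; the claim is time-barred.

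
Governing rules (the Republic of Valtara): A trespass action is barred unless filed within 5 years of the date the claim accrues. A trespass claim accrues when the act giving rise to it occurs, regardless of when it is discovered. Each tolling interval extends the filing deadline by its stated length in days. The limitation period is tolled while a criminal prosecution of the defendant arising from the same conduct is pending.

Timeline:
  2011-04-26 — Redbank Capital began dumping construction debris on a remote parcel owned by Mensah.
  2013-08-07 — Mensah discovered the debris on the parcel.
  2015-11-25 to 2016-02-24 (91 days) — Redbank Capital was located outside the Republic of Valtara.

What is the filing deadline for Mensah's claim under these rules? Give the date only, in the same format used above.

2016-04-26

Because the rule ties accrual to occurrence, the claim accrued on 2011-04-26, not on the 2013-08-07 discovery date.
Adding the 5 years base period to 2011-04-26 gives a deadline of 2016-04-26, before any tolling.
The defendant's absence from the jurisdiction from 2015-11-25 to 2016-02-24 does not toll the period, because no stated rule makes the defendant's absence a tolling event.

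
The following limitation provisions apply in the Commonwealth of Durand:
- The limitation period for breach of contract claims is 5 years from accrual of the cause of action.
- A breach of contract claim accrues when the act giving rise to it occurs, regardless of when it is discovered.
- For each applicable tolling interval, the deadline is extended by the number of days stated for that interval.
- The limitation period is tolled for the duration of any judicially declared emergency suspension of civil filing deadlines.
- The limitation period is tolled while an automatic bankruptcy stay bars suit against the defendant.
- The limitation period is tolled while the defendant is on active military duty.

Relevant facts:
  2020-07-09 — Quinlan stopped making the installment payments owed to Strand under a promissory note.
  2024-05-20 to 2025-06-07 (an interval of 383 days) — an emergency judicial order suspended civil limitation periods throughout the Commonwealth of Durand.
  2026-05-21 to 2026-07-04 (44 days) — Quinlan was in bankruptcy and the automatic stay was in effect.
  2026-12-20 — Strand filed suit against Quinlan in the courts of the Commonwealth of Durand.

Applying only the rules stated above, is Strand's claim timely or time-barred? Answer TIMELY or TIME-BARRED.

The cause of action accrued on 2020-07-09, the date of the act.
5 years from 2020-07-09 is 2025-07-09.
The period was tolled for 383 days by the emergency suspension of filing deadlines (2024-05-20 to 2025-06-07), pushing the deadline to 2026-07-27.
The automatic bankruptcy stay from 2026-05-21 to 2026-07-04 tolled the period for 44 days, extending the deadline to 2026-09-09.
Strand filed on 2026-12-20, after the 2026-09-09 deadline, so the action is time-barred.

TIME-BARRED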